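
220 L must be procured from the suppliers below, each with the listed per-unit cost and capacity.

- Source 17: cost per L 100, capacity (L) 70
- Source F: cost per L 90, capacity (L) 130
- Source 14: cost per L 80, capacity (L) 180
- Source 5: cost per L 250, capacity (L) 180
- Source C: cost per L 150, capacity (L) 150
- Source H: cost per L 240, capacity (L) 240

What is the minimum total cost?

Fill from the cheapest supplier first.
Source 14 at 80: take all 180 L — 40 still needed.
Source F (90): take the remaining 40 — done.
Source 17, Source C, Source H, Source 5: unused.
Cost = 180×80 + 40×90 = 18000.

18000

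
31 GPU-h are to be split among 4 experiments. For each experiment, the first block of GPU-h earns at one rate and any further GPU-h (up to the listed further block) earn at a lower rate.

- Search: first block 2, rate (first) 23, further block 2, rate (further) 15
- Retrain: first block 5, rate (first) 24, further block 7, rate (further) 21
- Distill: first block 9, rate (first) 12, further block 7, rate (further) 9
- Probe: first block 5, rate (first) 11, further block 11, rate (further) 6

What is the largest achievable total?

Order all 8 blocks by rate: Retrain/T1 24 > Search/T1 23 > Retrain/T2 21 > Search/T2 15 > Distill/T1 12 > Probe/T1 11 > Distill/T2 9 > Probe/T2 6.
Fill Retrain T1 block (5 at 24) — 26 left.
Fill Search T1 block (2 at 23) — 24 left.
Fill Retrain T2 block (7 at 21) — 17 left.
Search/T2 (15): +2 — 15 left.
Distill/T1 (12): +9 — 6 left.
Probe T1 at 11: fill all 5 — 1 left.
Distill T2 at 9: only 1 left, fill 1.
Total = 24×5 + 23×2 + 21×7 + 15×2 + 12×9 + 11×5 + 9×1 = 515.

515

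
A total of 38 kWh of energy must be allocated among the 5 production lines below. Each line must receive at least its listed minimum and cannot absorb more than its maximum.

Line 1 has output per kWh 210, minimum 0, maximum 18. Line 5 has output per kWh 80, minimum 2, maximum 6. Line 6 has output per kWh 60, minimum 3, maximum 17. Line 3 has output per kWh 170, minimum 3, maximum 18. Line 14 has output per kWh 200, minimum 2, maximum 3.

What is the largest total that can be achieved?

6760

Meeting every minimum uses 0+2+3+3+2 = 10 kWh, leaving 28.
Order the production lines by output per kWh: Line 1 210 > Line 14 200 > Line 3 170 > Line 5 80 > Line 6 60.
Line 1: +18 to 18 (cap) → 10 left.
Line 14: +1 to 3 (cap) → 9 left.
Only 9 left; Line 3 takes them to reach 12.
Total = 210×18 + 80×2 + 60×3 + 170×12 + 200×3 = 6760.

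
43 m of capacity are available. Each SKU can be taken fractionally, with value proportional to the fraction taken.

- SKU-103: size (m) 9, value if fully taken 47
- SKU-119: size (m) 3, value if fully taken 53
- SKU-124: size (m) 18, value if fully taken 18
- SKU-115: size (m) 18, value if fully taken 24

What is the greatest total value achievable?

137

Sort by value density: SKU-119 53/3≈17.7, SKU-103 47/9≈5.22, SKU-115 24/18≈1.33, SKU-124 18/18≈1.
SKU-119: take in full, 3 m for value 53 → 40 left.
All 9 m of SKU-103 fit (value 47) → 31 remain.
Take all of SKU-115 (18 m, value 24) → 13 m left.
Only 13 m remain; take 13/18 of SKU-124 for value 18×13/18 = 13.
Total value = 137.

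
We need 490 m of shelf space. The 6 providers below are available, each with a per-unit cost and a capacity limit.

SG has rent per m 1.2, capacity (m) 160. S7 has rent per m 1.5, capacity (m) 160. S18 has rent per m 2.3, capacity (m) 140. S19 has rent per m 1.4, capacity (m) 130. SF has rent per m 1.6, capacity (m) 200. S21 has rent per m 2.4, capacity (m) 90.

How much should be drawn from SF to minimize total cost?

40

Fill from the cheapest provider first.
Take 160 from SG at 1.2 ; need 330 more.
S19 at 1.4: take all 130 m ; 200 still needed.
Take 160 from S7 at 1.5 ; need 40 more.
SF (1.6): take the remaining 40 ; done.
S18, S21: unused.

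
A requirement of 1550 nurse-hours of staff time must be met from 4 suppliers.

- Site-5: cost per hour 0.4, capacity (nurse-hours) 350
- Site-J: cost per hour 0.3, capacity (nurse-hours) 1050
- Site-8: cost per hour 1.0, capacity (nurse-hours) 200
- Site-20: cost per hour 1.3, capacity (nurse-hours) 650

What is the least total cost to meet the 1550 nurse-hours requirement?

Fill from the cheapest supplier first.
Site-J at 0.3: take all 1050 nurse-hours → 500 still needed.
Take 350 from Site-5 at 0.4 → need 150 more.
Take 150 from Site-8 at 1.0 to finish.
Site-20: unused.
Cost = 1050×0.3 + 350×0.4 + 150×1.0 = 605.

605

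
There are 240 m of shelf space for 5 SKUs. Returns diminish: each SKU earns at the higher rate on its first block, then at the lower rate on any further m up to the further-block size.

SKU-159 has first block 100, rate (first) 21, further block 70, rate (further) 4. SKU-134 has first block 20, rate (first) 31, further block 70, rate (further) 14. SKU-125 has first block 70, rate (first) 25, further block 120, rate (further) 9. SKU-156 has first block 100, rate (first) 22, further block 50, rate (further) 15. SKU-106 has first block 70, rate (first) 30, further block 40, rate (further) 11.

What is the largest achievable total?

6230

Treat each block as its own option and order by rate: SKU-134/first 31 > SKU-106/first 30 > SKU-125/first 25 > SKU-156/first 22 > SKU-159/first 21 > SKU-156/second 15 > SKU-134/second 14 > SKU-106/second 11 > SKU-125/second 9 > SKU-159/second 4.
SKU-134/first (31): +20 ; 220 left.
SKU-106/first (30): +70 ; 150 left.
SKU-125/first (25): +70 ; 80 left.
SKU-156/first: +80 of 100 at 22; pool empty.
Total = 31×20 + 30×70 + 25×70 + 22×80 = 6230.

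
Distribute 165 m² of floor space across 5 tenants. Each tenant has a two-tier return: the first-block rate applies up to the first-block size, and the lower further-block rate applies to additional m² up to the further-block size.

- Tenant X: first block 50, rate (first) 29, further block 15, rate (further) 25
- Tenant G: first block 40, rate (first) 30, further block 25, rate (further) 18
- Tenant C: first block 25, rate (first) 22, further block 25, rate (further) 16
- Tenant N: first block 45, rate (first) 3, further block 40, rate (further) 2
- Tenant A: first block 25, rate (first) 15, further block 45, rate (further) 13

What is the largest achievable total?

4185

Rank every tier by rate: Tenant G/first 30 > Tenant X/first 29 > Tenant X/second 25 > Tenant C/first 22 > Tenant G/second 18 > Tenant C/second 16 > Tenant A/first 15 > Tenant A/second 13 > Tenant N/first 3 > Tenant N/second 2.
Fill Tenant G first block (40 at 30) → 125 left.
Tenant X/first (29): +50 → 75 left.
Tenant X second at 25: fill all 15 → 60 left.
Fill Tenant C first block (25 at 22) → 35 left.
Tenant G second at 18: fill all 25 → 10 left.
Tenant C second at 16: only 10 left, fill 10.
Total = 30×40 + 29×50 + 25×15 + 22×25 + 18×25 + 16×10 = 4185.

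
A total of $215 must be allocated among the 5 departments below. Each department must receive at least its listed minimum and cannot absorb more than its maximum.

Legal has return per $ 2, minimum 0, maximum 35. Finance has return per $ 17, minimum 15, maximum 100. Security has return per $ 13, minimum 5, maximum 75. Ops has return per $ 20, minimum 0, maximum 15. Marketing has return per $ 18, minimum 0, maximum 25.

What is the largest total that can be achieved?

Meeting every minimum uses 0+15+5+0+0 = 20 $, leaving 195.
Highest return per $ first: Ops 20 > Marketing 18 > Finance 17 > Security 13 > Legal 2.
Give Ops 15 more to hit its cap of 15 → 180 left.
Marketing: +25 to 25 (cap) → 155 left.
Give Finance 85 more to hit its cap of 100 → 70 left.
Give Security 70 more to hit its cap of 75 → 0 left.
Total = 17×100 + 13×75 + 20×15 + 18×25 = 3425.

3425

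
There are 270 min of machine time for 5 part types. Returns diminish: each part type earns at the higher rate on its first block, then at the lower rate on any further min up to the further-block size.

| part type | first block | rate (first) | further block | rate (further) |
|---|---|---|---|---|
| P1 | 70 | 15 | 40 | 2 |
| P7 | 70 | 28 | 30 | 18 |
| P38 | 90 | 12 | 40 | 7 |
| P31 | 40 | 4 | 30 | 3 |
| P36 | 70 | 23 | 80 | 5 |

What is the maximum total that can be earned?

5520

Rank every tier by rate: P7/T1 28 > P36/T1 23 > P7/T2 18 > P1/T1 15 > P38/T1 12 > P38/T2 7 > P36/T2 5 > P31/T1 4 > P31/T2 3 > P1/T2 2.
P7 T1 at 28: fill all 70 ; 200 left.
Fill P36 T1 block (70 at 23) ; 130 left.
P7/T2 (18): +30 ; 100 left.
P1 T1 at 15: fill all 70 ; 30 left.
30 remain; put them into P38 T1 at 12.
Total = 28×70 + 23×70 + 18×30 + 15×70 + 12×30 = 5520.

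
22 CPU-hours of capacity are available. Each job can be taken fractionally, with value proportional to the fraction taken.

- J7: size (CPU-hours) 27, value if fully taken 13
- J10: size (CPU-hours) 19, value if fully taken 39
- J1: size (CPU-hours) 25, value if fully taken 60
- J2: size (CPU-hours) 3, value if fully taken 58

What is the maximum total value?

103.6

Rank by value-to-size ratio: J2 58/3≈19.3, J1 60/25≈2.4, J10 39/19≈2.05, J7 13/27≈0.481.
Take all of J2 (3 CPU-hours, value 58) — 19 CPU-hours left.
Fill the last 19 CPU-hours with part of J1: 19/25 of it earns 45.6.
Total value = 103.6.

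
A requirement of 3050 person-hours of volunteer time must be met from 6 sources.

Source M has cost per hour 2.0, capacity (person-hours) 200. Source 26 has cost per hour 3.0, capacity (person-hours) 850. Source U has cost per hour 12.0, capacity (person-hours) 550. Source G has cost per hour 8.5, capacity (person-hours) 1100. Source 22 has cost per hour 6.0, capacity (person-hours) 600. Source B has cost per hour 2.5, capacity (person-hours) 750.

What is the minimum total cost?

13950

Use sources in increasing cost order.
Source M (2.0): use full 200 — 2850 person-hours to go.
Take 750 from Source B at 2.5 — need 2100 more.
Source 26 (3.0): use full 850 — 1250 person-hours to go.
Source 22 at 6.0: take all 600 person-hours — 650 still needed.
Source G at 8.5: take 650 of its 1100 — requirement met.
Source U: unused.
Cost = 200×2.0 + 750×2.5 + 850×3.0 + 600×6.0 + 650×8.5 = 13950.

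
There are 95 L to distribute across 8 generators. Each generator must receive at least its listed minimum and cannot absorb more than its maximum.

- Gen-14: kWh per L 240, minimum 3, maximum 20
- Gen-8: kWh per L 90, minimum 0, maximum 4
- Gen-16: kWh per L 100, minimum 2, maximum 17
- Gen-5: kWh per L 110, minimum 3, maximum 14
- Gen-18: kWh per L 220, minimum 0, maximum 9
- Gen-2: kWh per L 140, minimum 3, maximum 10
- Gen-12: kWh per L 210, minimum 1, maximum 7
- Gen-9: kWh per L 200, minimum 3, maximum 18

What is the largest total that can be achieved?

Meeting every minimum uses 3+0+2+3+0+3+1+3 = 15 L, leaving 80.
Highest kWh per L first: Gen-14 240 > Gen-18 220 > Gen-12 210 > Gen-9 200 > Gen-2 140 > Gen-5 110 > Gen-16 100 > Gen-8 90.
Give Gen-14 17 more to hit its cap of 20 → 63 left.
Give Gen-18 9 more to hit its cap of 9 → 54 left.
Give Gen-12 6 more to hit its cap of 7 → 48 left.
Gen-9 takes 15 more to reach its cap of 18 → 33 left.
Gen-2 takes 7 more to reach its cap of 10 → 26 left.
Give Gen-5 11 more to hit its cap of 14 → 15 left.
Gen-16: +15 to 17 (cap) → 0 left.
Total = 240×20 + 100×17 + 110×14 + 220×9 + 140×10 + 210×7 + 200×18 = 16490.

16490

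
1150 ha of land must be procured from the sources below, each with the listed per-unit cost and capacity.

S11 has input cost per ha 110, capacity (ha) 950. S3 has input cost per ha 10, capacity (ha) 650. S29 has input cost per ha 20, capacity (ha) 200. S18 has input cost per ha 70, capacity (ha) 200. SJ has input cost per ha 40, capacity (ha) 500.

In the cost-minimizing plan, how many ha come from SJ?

Cheapest first:
S3 at 10: take all 650 ha ; 500 still needed.
Take 200 from S29 at 20 ; need 300 more.
SJ (40): take the remaining 300 ; done.
S18, S11: unused.

300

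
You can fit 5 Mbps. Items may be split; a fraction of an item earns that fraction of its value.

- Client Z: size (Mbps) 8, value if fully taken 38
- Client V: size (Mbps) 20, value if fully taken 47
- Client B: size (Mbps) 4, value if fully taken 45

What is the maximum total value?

49.75

Rank by value-to-size ratio: Client B 45/4≈11.2, Client Z 38/8≈4.75, Client V 47/20≈2.35.
Client B: take in full, 4 Mbps for value 45 → 1 left.
1 Mbps left: a 1/8 share of Client Z gives 38×1/8 = 4.75.
Total value = 49.75.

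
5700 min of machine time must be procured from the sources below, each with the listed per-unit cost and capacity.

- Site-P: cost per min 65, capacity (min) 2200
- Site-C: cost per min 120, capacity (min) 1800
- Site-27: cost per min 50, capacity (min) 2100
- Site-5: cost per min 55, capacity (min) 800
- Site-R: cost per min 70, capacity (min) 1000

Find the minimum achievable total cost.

Use sources in increasing cost order.
Take 2100 from Site-27 at 50 → need 3600 more.
Site-5 (55): use full 800 → 2800 min to go.
Site-P (65): use full 2200 → 600 min to go.
Site-R (70): take the remaining 600 → done.
Site-C: unused.
Cost = 2100×50 + 800×55 + 2200×65 + 600×70 = 334000.

334000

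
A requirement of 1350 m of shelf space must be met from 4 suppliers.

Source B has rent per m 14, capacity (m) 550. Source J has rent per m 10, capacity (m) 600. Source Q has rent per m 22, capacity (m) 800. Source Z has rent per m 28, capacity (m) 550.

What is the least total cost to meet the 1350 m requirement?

18100

Cheapest first:
Take 600 from Source J at 10 → need 750 more.
Source B at 14: take all 550 m → 200 still needed.
Source Q (22): take the remaining 200 → done.
Source Z: unused.
Cost = 600×10 + 550×14 + 200×22 = 18100.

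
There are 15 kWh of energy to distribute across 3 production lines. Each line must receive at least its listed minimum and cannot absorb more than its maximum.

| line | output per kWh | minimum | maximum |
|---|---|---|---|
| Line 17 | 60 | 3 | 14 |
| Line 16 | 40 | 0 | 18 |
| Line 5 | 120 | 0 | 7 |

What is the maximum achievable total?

Meeting every minimum uses 3+0+0 = 3 kWh, leaving 12.
Highest output per kWh first: Line 5 120 > Line 17 60 > Line 16 40.
Give Line 5 7 more to hit its cap of 7 → 5 left.
Line 17: +5 (room for 11) → 8. Pool exhausted.
Total = 60×8 + 120×7 = 1320.

1320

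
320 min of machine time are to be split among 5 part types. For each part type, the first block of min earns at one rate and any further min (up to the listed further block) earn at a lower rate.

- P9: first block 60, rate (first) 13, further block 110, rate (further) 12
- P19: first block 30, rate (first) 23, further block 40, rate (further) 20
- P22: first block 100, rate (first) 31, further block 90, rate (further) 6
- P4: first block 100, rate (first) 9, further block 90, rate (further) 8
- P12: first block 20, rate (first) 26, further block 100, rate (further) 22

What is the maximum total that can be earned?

Order all 10 blocks by rate: P22/T1 31 > P12/T1 26 > P19/T1 23 > P12/T2 22 > P19/T2 20 > P9/T1 13 > P9/T2 12 > P4/T1 9 > P4/T2 8 > P22/T2 6.
Fill P22 T1 block (100 at 31) — 220 left.
P12/T1 (26): +20 — 200 left.
P19/T1 (23): +30 — 170 left.
P12 T2 at 22: fill all 100 — 70 left.
P19 T2 at 20: fill all 40 — 30 left.
P9/T1: +30 of 60 at 13; pool empty.
Total = 31×100 + 26×20 + 23×30 + 22×100 + 20×40 + 13×30 = 7700.

7700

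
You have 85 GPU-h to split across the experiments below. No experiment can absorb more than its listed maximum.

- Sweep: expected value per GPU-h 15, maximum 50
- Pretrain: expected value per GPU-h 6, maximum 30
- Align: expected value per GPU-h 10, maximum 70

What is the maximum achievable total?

Highest expected value per GPU-h first: Sweep 15 > Align 10 > Pretrain 6.
Sweep: +50 to 50 (cap) ; 35 left.
Align: +35 (room for 70) → 35. Pool exhausted.
Total = 15×50 + 10×35 = 1100.

1100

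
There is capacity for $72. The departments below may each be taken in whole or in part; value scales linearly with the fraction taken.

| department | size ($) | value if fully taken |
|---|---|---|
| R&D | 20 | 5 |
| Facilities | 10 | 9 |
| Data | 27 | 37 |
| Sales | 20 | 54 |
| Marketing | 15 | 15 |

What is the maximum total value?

115

Best value per unit of size first: Sales 54/20≈2.7, Data 37/27≈1.37, Marketing 15/15≈1, Facilities 9/10≈0.9, R&D 5/20≈0.25.
Take all of Sales (20 $, value 54) ; 52 $ left.
Take all of Data (27 $, value 37) ; 25 $ left.
Marketing: take in full, 15 $ for value 15 ; 10 left.
All 10 $ of Facilities fit (value 9) ; 0 remain.
Total value = 115.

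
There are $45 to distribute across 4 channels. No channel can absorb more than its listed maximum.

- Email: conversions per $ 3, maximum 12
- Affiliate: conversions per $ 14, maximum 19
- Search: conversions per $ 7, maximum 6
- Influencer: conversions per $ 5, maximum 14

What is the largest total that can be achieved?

396

Order the channels by conversions per $: Affiliate 14 > Search 7 > Influencer 5 > Email 3.
Give Affiliate 19 to hit its cap of 19 ; 26 left.
Search takes 6 to reach its cap of 6 ; 20 left.
Give Influencer 14 to hit its cap of 14 ; 6 left.
Email has room for 12 but only 6 remain, so it gets 6.
Total = 3×6 + 14×19 + 7×6 + 5×14 = 396.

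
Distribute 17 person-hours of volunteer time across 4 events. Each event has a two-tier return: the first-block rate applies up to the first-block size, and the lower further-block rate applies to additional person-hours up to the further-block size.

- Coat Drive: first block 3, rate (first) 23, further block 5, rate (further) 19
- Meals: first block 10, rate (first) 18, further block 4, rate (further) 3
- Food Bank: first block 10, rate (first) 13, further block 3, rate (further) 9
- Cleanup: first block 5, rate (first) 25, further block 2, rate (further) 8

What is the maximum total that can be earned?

361

Rank every tier by rate: Cleanup/T1 25 > Coat Drive/T1 23 > Coat Drive/T2 19 > Meals/T1 18 > Food Bank/T1 13 > Food Bank/T2 9 > Cleanup/T2 8 > Meals/T2 3.
Fill Cleanup T1 block (5 at 25) ; 12 left.
Coat Drive/T1 (23): +3 ; 9 left.
Coat Drive T2 at 19: fill all 5 ; 4 left.
4 remain; put them into Meals T1 at 18.
Total = 25×5 + 23×3 + 19×5 + 18×4 = 361.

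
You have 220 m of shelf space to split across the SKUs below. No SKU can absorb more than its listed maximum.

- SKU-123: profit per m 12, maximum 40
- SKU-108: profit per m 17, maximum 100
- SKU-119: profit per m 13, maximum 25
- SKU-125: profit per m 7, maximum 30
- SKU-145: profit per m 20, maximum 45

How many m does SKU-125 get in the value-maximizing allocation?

Rank by profit per m: SKU-145 20 > SKU-108 17 > SKU-119 13 > SKU-123 12 > SKU-125 7.
SKU-145 takes 45 to reach its cap of 45 → 175 left.
SKU-108 takes 100 to reach its cap of 100 → 75 left.
SKU-119 takes 25 to reach its cap of 25 → 50 left.
SKU-123: +40 to 40 (cap) → 10 left.
SKU-125: +10 (room for 30) → 10. Pool exhausted.

10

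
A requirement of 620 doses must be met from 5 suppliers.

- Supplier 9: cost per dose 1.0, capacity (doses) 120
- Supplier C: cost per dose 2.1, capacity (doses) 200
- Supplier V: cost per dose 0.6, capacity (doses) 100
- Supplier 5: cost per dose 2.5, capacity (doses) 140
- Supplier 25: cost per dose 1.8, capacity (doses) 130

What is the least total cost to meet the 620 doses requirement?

1009

Use suppliers in increasing cost order.
Supplier V (0.6): use full 100 → 520 doses to go.
Supplier 9 (1.0): use full 120 → 400 doses to go.
Take 130 from Supplier 25 at 1.8 → need 270 more.
Supplier C (2.1): use full 200 → 70 doses to go.
Supplier 5 (2.5): take the remaining 70 → done.
Cost = 100×0.6 + 120×1.0 + 130×1.8 + 200×2.1 + 70×2.5 = 1009.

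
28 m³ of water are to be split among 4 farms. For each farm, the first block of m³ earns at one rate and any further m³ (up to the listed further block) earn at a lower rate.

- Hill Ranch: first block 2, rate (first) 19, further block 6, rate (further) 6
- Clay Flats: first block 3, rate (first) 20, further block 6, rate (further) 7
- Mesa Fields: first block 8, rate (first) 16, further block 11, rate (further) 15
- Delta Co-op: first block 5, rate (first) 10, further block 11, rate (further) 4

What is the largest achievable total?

431

Rank every tier by rate: Clay Flats/T1 20 > Hill Ranch/T1 19 > Mesa Fields/T1 16 > Mesa Fields/T2 15 > Delta Co-op/T1 10 > Clay Flats/T2 7 > Hill Ranch/T2 6 > Delta Co-op/T2 4.
Clay Flats/T1 (20): +3 → 25 left.
Hill Ranch T1 at 19: fill all 2 → 23 left.
Mesa Fields T1 at 16: fill all 8 → 15 left.
Mesa Fields T2 at 15: fill all 11 → 4 left.
Delta Co-op T1 at 10: only 4 left, fill 4.
Total = 20×3 + 19×2 + 16×8 + 15×11 + 10×4 = 431.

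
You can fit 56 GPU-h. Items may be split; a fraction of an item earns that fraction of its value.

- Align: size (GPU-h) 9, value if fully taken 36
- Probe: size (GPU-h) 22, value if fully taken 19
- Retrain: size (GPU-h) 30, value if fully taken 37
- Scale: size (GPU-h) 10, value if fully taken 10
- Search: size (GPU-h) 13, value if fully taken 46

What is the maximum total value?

123

Rank by value-to-size ratio: Align 36/9≈4, Search 46/13≈3.54, Retrain 37/30≈1.23, Scale 10/10≈1, Probe 19/22≈0.864.
All 9 GPU-h of Align fit (value 36) — 47 remain.
Search: take in full, 13 GPU-h for value 46 — 34 left.
Retrain: take in full, 30 GPU-h for value 37 — 4 left.
Only 4 GPU-h remain; take 4/10 of Scale for value 10×4/10 = 4.
Total value = 123.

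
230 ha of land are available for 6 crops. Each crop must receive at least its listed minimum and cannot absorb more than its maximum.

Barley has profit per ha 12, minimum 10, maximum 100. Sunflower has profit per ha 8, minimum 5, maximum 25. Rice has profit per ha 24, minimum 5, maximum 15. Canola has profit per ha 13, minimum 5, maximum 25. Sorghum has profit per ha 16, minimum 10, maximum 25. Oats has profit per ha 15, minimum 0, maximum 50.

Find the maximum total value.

3155

Meeting every minimum uses 10+5+5+5+10+0 = 35 ha, leaving 195.
Order the crops by profit per ha: Rice 24 > Sorghum 16 > Oats 15 > Canola 13 > Barley 12 > Sunflower 8.
Rice: +10 to 15 (cap) — 185 left.
Sorghum: +15 to 25 (cap) — 170 left.
Give Oats 50 more to hit its cap of 50 — 120 left.
Canola: +20 to 25 (cap) — 100 left.
Barley: +90 to 100 (cap) — 10 left.
Sunflower has room for 20 more but only 10 remain, so it gets 15.
Total = 12×100 + 8×15 + 24×15 + 13×25 + 16×25 + 15×50 = 3155.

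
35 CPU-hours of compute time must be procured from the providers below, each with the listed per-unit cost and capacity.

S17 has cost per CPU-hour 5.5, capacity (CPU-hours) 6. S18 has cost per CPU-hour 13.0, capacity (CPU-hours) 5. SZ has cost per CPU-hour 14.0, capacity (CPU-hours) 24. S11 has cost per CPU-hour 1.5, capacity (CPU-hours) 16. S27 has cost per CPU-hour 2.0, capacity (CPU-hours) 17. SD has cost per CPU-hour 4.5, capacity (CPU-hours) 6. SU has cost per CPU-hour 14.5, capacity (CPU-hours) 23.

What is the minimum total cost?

67

Cheapest first:
S11 (1.5): use full 16 → 19 CPU-hours to go.
Take 17 from S27 at 2.0 → need 2 more.
SD at 4.5: take 2 of its 6 → requirement met.
S17, S18, SZ, SU: unused.
Cost = 16×1.5 + 17×2.0 + 2×4.5 = 67.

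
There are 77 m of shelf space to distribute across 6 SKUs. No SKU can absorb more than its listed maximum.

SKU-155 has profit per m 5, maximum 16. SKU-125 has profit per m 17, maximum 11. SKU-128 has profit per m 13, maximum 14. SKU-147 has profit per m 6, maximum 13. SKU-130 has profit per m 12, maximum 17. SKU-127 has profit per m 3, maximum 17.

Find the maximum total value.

Order the SKUs by profit per m: SKU-125 17 > SKU-128 13 > SKU-130 12 > SKU-147 6 > SKU-155 5 > SKU-127 3.
SKU-125 takes 11 to reach its cap of 11 → 66 left.
Give SKU-128 14 to hit its cap of 14 → 52 left.
SKU-130 takes 17 to reach its cap of 17 → 35 left.
SKU-147 takes 13 to reach its cap of 13 → 22 left.
SKU-155: +16 to 16 (cap) → 6 left.
SKU-127 has room for 17 but only 6 remain, so it gets 6.
Total = 5×16 + 17×11 + 13×14 + 6×13 + 12×17 + 3×6 = 749.

749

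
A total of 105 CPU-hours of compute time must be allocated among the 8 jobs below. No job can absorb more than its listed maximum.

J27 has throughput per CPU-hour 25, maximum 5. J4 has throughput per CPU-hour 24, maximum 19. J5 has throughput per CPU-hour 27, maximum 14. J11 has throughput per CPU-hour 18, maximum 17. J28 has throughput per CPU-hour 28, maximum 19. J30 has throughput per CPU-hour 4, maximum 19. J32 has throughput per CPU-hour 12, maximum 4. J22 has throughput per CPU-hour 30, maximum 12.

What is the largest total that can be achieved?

Highest throughput per CPU-hour first: J22 30 > J28 28 > J5 27 > J27 25 > J4 24 > J11 18 > J32 12 > J30 4.
J22: +12 to 12 (cap) ; 93 left.
Give J28 19 to hit its cap of 19 ; 74 left.
J5 takes 14 to reach its cap of 14 ; 60 left.
J27: +5 to 5 (cap) ; 55 left.
J4 takes 19 to reach its cap of 19 ; 36 left.
J11: +17 to 17 (cap) ; 19 left.
J32: +4 to 4 (cap) ; 15 left.
J30: +15 (room for 19) → 15. Pool exhausted.
Total = 25×5 + 24×19 + 27×14 + 18×17 + 28×19 + 4×15 + 12×4 + 30×12 = 2265.

2265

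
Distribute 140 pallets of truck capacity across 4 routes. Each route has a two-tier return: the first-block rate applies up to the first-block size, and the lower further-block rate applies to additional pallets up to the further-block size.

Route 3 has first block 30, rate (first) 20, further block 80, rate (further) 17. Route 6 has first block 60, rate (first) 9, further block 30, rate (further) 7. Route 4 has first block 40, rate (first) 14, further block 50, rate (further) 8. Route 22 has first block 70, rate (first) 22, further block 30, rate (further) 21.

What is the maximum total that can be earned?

Order all 8 blocks by rate: Route 22/tier1 22 > Route 22/tier2 21 > Route 3/tier1 20 > Route 3/tier2 17 > Route 4/tier1 14 > Route 6/tier1 9 > Route 4/tier2 8 > Route 6/tier2 7.
Fill Route 22 tier1 block (70 at 22) ; 70 left.
Route 22/tier2 (21): +30 ; 40 left.
Route 3 tier1 at 20: fill all 30 ; 10 left.
10 remain; put them into Route 3 tier2 at 17.
Total = 22×70 + 21×30 + 20×30 + 17×10 = 2940.

2940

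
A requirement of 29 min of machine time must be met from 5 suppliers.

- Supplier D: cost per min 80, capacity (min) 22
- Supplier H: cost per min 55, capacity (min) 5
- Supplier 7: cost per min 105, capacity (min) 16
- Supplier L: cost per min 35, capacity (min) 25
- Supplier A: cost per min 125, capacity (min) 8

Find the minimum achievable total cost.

Cheapest first:
Supplier L at 35: take all 25 min → 4 still needed.
Supplier H (55): take the remaining 4 → done.
Supplier D, Supplier 7, Supplier A: unused.
Cost = 25×35 + 4×55 = 1095.

1095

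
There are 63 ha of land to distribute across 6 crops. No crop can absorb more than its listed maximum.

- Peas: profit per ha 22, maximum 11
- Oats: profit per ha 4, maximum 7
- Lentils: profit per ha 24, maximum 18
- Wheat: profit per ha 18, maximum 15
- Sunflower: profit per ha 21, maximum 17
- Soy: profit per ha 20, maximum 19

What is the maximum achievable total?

1371

Order the crops by profit per ha: Lentils 24 > Peas 22 > Sunflower 21 > Soy 20 > Wheat 18 > Oats 4.
Lentils: +18 to 18 (cap) — 45 left.
Peas: +11 to 11 (cap) — 34 left.
Sunflower: +17 to 17 (cap) — 17 left.
Only 17 left; Soy takes them to reach 17.
Total = 22×11 + 24×18 + 21×17 + 20×17 = 1371.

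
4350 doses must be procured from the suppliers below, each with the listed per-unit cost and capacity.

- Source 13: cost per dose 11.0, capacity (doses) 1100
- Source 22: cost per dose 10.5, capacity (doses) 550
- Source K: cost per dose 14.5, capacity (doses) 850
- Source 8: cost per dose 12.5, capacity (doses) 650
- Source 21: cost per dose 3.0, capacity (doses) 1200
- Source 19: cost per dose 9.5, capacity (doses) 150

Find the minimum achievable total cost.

41175

Use suppliers in increasing cost order.
Source 21 (3.0): use full 1200 → 3150 doses to go.
Take 150 from Source 19 at 9.5 → need 3000 more.
Take 550 from Source 22 at 10.5 → need 2450 more.
Take 1100 from Source 13 at 11.0 → need 1350 more.
Source 8 at 12.5: take all 650 doses → 700 still needed.
Source K (14.5): take the remaining 700 → done.
Cost = 1200×3.0 + 150×9.5 + 550×10.5 + 1100×11.0 + 650×12.5 + 700×14.5 = 41175.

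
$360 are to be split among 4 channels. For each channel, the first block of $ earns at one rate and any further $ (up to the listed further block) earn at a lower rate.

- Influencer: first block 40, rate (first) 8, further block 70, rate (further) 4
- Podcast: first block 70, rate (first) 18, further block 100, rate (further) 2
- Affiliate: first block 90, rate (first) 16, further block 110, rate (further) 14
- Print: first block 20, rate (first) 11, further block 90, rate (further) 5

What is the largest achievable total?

4930

Order all 8 blocks by rate: Podcast/tier1 18 > Affiliate/tier1 16 > Affiliate/tier2 14 > Print/tier1 11 > Influencer/tier1 8 > Print/tier2 5 > Influencer/tier2 4 > Podcast/tier2 2.
Fill Podcast tier1 block (70 at 18) — 290 left.
Fill Affiliate tier1 block (90 at 16) — 200 left.
Affiliate/tier2 (14): +110 — 90 left.
Print tier1 at 11: fill all 20 — 70 left.
Influencer tier1 at 8: fill all 40 — 30 left.
Print tier2 at 5: only 30 left, fill 30.
Total = 18×70 + 16×90 + 14×110 + 11×20 + 8×40 + 5×30 = 4930.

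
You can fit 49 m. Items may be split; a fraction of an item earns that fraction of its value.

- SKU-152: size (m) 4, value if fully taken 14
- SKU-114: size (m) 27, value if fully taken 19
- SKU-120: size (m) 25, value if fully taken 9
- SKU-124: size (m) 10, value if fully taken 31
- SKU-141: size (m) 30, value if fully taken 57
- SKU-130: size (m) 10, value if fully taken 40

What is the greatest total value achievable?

132.5

Best value per unit of size first: SKU-130 40/10≈4, SKU-152 14/4≈3.5, SKU-124 31/10≈3.1, SKU-141 57/30≈1.9, SKU-114 19/27≈0.704, SKU-120 9/25≈0.36.
All 10 m of SKU-130 fit (value 40) → 39 remain.
All 4 m of SKU-152 fit (value 14) → 35 remain.
Take all of SKU-124 (10 m, value 31) → 25 m left.
Fill the last 25 m with part of SKU-141: 25/30 of it earns 47.5.
Total value = 132.5.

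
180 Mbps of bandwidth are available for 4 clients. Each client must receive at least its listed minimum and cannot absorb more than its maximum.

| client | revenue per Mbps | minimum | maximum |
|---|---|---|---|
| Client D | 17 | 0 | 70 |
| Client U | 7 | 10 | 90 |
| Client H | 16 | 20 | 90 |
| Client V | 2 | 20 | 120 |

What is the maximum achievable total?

Meeting every minimum uses 0+10+20+20 = 50 Mbps, leaving 130.
Highest revenue per Mbps first: Client D 17 > Client H 16 > Client U 7 > Client V 2.
Client D: +70 to 70 (cap) — 60 left.
Client H has room for 70 more but only 60 remain, so it gets 80.
Total = 17×70 + 7×10 + 16×80 + 2×20 = 2580.

2580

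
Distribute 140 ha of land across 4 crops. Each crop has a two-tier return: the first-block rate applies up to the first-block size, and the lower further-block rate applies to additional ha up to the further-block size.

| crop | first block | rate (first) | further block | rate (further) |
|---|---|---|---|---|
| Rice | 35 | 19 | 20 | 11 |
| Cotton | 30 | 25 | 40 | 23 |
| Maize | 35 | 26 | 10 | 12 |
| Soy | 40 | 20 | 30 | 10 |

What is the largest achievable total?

3280

Rank every tier by rate: Maize/tier1 26 > Cotton/tier1 25 > Cotton/tier2 23 > Soy/tier1 20 > Rice/tier1 19 > Maize/tier2 12 > Rice/tier2 11 > Soy/tier2 10.
Maize tier1 at 26: fill all 35 → 105 left.
Cotton/tier1 (25): +30 → 75 left.
Cotton tier2 at 23: fill all 40 → 35 left.
Soy/tier1: +35 of 40 at 20; pool empty.
Total = 26×35 + 25×30 + 23×40 + 20×35 = 3280.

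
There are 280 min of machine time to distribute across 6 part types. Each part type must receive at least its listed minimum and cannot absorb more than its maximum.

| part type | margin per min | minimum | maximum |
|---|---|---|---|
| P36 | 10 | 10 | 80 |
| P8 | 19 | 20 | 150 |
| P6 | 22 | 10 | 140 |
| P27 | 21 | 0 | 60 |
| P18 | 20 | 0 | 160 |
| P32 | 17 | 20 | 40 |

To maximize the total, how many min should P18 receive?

30

Meeting every minimum uses 10+20+10+0+0+20 = 60 min, leaving 220.
Order the part types by margin per min: P6 22 > P27 21 > P18 20 > P8 19 > P32 17 > P36 10.
Give P6 130 more to hit its cap of 140 — 90 left.
P27 takes 60 more to reach its cap of 60 — 30 left.
P18: +30 (room for 160) → 30. Pool exhausted.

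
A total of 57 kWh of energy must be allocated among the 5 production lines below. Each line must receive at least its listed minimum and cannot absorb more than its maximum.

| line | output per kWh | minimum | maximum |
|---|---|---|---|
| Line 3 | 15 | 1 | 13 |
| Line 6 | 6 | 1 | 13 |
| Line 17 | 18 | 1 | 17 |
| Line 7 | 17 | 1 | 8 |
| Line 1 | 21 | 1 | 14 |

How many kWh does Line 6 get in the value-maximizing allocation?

5

Meeting every minimum uses 1+1+1+1+1 = 5 kWh, leaving 52.
Order the production lines by output per kWh: Line 1 21 > Line 17 18 > Line 7 17 > Line 3 15 > Line 6 6.
Give Line 1 13 more to hit its cap of 14 ; 39 left.
Line 17 takes 16 more to reach its cap of 17 ; 23 left.
Line 7 takes 7 more to reach its cap of 8 ; 16 left.
Give Line 3 12 more to hit its cap of 13 ; 4 left.
Line 6: +4 (room for 12) → 5. Pool exhausted.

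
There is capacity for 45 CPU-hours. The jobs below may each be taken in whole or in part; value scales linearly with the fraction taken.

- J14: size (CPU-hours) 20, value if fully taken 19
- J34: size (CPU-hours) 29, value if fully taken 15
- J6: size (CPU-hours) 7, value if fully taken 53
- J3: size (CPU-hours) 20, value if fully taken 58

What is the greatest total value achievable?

128.1

Sort by value density: J6 53/7≈7.57, J3 58/20≈2.9, J14 19/20≈0.95, J34 15/29≈0.517.
All 7 CPU-hours of J6 fit (value 53) ; 38 remain.
J3: take in full, 20 CPU-hours for value 58 ; 18 left.
Only 18 CPU-hours remain; take 18/20 of J14 for value 19×18/20 = 17.1.
Total value = 128.1.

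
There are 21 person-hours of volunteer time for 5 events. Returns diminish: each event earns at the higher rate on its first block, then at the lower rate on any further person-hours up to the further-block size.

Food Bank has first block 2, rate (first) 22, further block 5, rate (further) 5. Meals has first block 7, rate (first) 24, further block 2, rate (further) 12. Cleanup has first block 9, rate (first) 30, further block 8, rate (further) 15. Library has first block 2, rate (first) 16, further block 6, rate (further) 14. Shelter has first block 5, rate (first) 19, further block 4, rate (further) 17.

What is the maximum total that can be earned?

Order all 10 blocks by rate: Cleanup/first 30 > Meals/first 24 > Food Bank/first 22 > Shelter/first 19 > Shelter/second 17 > Library/first 16 > Cleanup/second 15 > Library/second 14 > Meals/second 12 > Food Bank/second 5.
Cleanup/first (30): +9 ; 12 left.
Meals/first (24): +7 ; 5 left.
Fill Food Bank first block (2 at 22) ; 3 left.
3 remain; put them into Shelter first at 19.
Total = 30×9 + 24×7 + 22×2 + 19×3 = 539.

539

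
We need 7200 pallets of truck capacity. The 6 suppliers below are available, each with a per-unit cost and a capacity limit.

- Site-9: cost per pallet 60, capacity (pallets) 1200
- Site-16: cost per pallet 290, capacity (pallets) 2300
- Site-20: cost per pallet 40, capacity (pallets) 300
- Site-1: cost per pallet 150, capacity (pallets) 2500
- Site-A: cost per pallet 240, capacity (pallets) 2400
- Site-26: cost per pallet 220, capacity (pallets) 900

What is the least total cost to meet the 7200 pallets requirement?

1209000

Cheapest first:
Site-20 (40): use full 300 — 6900 pallets to go.
Take 1200 from Site-9 at 60 — need 5700 more.
Site-1 (150): use full 2500 — 3200 pallets to go.
Take 900 from Site-26 at 220 — need 2300 more.
Site-A at 240: take 2300 of its 2400 — requirement met.
Site-16: unused.
Cost = 300×40 + 1200×60 + 2500×150 + 900×220 + 2300×240 = 1209000.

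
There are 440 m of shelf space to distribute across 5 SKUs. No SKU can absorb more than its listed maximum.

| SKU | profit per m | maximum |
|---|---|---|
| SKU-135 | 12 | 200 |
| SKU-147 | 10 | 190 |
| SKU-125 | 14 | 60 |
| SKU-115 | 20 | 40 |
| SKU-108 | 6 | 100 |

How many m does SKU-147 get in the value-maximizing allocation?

Order the SKUs by profit per m: SKU-115 20 > SKU-125 14 > SKU-135 12 > SKU-147 10 > SKU-108 6.
SKU-115 takes 40 to reach its cap of 40 — 400 left.
SKU-125: +60 to 60 (cap) — 340 left.
SKU-135 takes 200 to reach its cap of 200 — 140 left.
SKU-147 has room for 190 but only 140 remain, so it gets 140.

140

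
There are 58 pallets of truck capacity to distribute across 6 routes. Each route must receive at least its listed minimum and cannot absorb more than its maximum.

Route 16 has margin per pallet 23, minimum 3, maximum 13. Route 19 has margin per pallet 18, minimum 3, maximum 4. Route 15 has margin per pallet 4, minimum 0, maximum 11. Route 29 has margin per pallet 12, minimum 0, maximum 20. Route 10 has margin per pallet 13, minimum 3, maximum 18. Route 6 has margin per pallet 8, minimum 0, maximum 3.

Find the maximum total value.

869

Meeting every minimum uses 3+3+0+0+3+0 = 9 pallets, leaving 49.
Highest margin per pallet first: Route 16 23 > Route 19 18 > Route 10 13 > Route 29 12 > Route 6 8 > Route 15 4.
Route 16: +10 to 13 (cap) — 39 left.
Give Route 19 1 more to hit its cap of 4 — 38 left.
Give Route 10 15 more to hit its cap of 18 — 23 left.
Give Route 29 20 more to hit its cap of 20 — 3 left.
Give Route 6 3 more to hit its cap of 3 — 0 left.
Total = 23×13 + 18×4 + 12×20 + 13×18 + 8×3 = 869.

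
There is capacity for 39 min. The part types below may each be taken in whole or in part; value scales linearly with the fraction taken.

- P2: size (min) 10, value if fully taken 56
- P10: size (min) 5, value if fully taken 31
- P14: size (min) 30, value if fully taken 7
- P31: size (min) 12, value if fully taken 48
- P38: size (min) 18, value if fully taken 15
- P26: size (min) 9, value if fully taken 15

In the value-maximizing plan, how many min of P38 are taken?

Sort by value density: P10 31/5≈6.2, P2 56/10≈5.6, P31 48/12≈4, P26 15/9≈1.67, P38 15/18≈0.833, P14 7/30≈0.233.
All 5 min of P10 fit (value 31) → 34 remain.
All 10 min of P2 fit (value 56) → 24 remain.
P31: take in full, 12 min for value 48 → 12 left.
All 9 min of P26 fit (value 15) → 3 remain.
Only 3 min remain; take 3/18 of P38 for value 15×3/18 = 2.5.

3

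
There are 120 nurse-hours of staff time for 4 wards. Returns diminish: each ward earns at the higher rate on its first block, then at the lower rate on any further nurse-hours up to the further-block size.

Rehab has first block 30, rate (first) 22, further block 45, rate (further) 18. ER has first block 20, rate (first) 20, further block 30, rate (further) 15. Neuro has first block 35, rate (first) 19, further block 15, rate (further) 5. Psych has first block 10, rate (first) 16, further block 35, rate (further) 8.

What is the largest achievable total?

2355

Rank every tier by rate: Rehab/first 22 > ER/first 20 > Neuro/first 19 > Rehab/second 18 > Psych/first 16 > ER/second 15 > Psych/second 8 > Neuro/second 5.
Rehab first at 22: fill all 30 — 90 left.
ER/first (20): +20 — 70 left.
Fill Neuro first block (35 at 19) — 35 left.
Rehab/second: +35 of 45 at 18; pool empty.
Total = 22×30 + 20×20 + 19×35 + 18×35 = 2355.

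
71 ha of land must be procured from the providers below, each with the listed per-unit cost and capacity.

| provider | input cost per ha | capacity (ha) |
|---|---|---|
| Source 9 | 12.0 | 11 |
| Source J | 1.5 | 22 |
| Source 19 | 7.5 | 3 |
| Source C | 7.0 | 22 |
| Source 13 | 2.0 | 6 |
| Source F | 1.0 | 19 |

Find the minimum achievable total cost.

Cheapest first:
Source F at 1.0: take all 19 ha — 52 still needed.
Source J at 1.5: take all 22 ha — 30 still needed.
Source 13 at 2.0: take all 6 ha — 24 still needed.
Take 22 from Source C at 7.0 — need 2 more.
Take 2 from Source 19 at 7.5 to finish.
Source 9: unused.
Cost = 19×1.0 + 22×1.5 + 6×2.0 + 22×7.0 + 2×7.5 = 233.

233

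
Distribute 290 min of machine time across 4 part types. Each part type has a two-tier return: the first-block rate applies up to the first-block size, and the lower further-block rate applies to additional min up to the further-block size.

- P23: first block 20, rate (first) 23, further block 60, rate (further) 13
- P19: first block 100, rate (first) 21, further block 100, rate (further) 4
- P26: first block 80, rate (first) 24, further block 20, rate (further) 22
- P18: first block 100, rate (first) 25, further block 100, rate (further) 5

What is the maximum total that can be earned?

6790

Treat each block as its own option and order by rate: P18/T1 25 > P26/T1 24 > P23/T1 23 > P26/T2 22 > P19/T1 21 > P23/T2 13 > P18/T2 5 > P19/T2 4.
P18 T1 at 25: fill all 100 → 190 left.
Fill P26 T1 block (80 at 24) → 110 left.
P23/T1 (23): +20 → 90 left.
P26 T2 at 22: fill all 20 → 70 left.
70 remain; put them into P19 T1 at 21.
Total = 25×100 + 24×80 + 23×20 + 22×20 + 21×70 = 6790.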